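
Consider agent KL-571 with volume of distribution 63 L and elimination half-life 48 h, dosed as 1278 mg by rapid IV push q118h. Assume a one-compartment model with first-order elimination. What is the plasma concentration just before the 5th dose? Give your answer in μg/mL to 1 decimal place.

f = (1/2)^(τ/t½) = (1/2)^(118/48) ≈ 0.1820.
C₀ = D/Vd = 1278/63 ≈ 20.286 μg/mL.
Before the 5th dose, 4 doses have been given. Superposition: Cmin = C₀·(f + f² + … + f^4).
≈ 20.286 × (0.1820 + 0.0331 + 0.0060 + 0.0011) ≈ 20.286 × 0.2222 ≈ 4.508 μg/mL.

4.5 μg/mL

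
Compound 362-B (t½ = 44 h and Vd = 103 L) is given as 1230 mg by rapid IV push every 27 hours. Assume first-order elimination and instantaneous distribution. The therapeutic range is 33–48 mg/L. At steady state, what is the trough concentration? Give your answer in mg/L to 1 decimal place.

22.5 mg/L

Over one 27-h interval, 27/44 ≈ 0.61364 half-lives elapse, leaving f ≈ 0.6535 of each dose.
Single-dose peak C₀ = D/Vd = 1230/103 ≈ 11.942 mg/L.
Steady-state trough Cmin,ss = C₀·f/(1−f) ≈ 11.942 × 0.6535/0.3465 ≈ 22.523 mg/L.
Trough 22.5 mg/L vs MEC 33 mg/L: subtherapeutic.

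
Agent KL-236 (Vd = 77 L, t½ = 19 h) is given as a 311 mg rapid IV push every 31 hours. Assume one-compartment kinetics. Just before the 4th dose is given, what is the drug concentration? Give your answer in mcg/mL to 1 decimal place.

1.9 mcg/mL

f = (1/2)^(τ/t½) = (1/2)^(31/19) ≈ 0.3227.
C₀ = D/Vd = 311/77 ≈ 4.039 mcg/mL.
Before the 4th dose, 3 doses have been given. Superposition: Cmin = C₀·(f + f² + … + f^3).
≈ 4.039 × (0.3227 + 0.1041 + 0.0336) ≈ 4.039 × 0.4604 ≈ 1.860 mcg/mL.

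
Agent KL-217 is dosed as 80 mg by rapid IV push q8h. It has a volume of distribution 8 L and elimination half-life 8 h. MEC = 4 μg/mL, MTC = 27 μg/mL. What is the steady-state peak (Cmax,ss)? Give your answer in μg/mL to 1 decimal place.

20.0 μg/mL

τ = 8 h = 1 half-life, so f = (1/2)^1 = 0.5.
Accumulation ratio R = 1/(1 − f) = 1/0.5 = 2/1.
Single-dose peak C₀ = D/Vd = 80/8 = 10 μg/mL.
Steady-state peak Cmax,ss = C₀·R = 10 × 2/1 ≈ 20.000 μg/mL.
Peak 20.0 μg/mL vs MTC 27 μg/mL: below toxic threshold.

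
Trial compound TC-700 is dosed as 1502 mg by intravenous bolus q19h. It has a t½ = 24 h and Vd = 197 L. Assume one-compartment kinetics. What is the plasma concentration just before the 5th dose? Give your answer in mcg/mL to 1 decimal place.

f = (1/2)^(τ/t½) = (1/2)^(19/24) ≈ 0.5777.
C₀ = D/Vd = 1502/197 ≈ 7.624 mcg/mL.
Before the 5th dose, 4 doses have been given. Superposition: Cmin = C₀·(f + f² + … + f^4).
≈ 7.624 × (0.5777 + 0.3337 + 0.1928 + 0.1114) ≈ 7.624 × 1.2156 ≈ 9.268 mcg/mL.

9.3 mcg/mL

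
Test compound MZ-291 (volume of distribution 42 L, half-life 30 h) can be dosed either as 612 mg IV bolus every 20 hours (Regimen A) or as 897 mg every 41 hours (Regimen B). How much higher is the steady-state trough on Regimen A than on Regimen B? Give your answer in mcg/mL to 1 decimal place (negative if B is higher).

Regimen A: f = (1/2)^(20/30) ≈ 0.6300; Cmin,ss = (612/42)·f/(1−f) ≈ 24.811 mcg/mL.
Regimen B: f = (1/2)^(41/30) ≈ 0.3878; Cmin,ss = (897/42)·f/(1−f) ≈ 13.529 mcg/mL.
Difference ≈ 24.811 − 13.529 ≈ 11.282 mcg/mL.

11.3 mcg/mL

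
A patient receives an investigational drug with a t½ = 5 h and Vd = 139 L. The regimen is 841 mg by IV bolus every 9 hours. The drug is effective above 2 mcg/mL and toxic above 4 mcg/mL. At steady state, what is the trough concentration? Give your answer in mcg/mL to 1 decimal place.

2.4 mcg/mL

k = ln2/t½ = ln2/5 ≈ 0.138629 h⁻¹; fraction remaining f = e^(−kτ) = e^(−0.138629×9) ≈ 0.2872.
Accumulation ratio R = 1/(1 − f) ≈ 1/0.7128 ≈ 1.4029.
Single-dose peak C₀ = D/Vd = 841/139 ≈ 6.050 mcg/mL.
Steady-state peak Cmax,ss = C₀·R ≈ 6.050 × 1.4029 ≈ 8.488 mcg/mL.
Steady-state trough Cmin,ss = Cmax,ss·f ≈ 8.488 × 0.2872 ≈ 2.438 mcg/mL.
Trough 2.4 mcg/mL vs MEC 2 mcg/mL: adequate.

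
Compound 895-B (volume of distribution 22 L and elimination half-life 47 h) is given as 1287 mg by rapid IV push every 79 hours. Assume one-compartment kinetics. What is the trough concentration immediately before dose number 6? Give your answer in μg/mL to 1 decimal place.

f = (1/2)^(τ/t½) = (1/2)^(79/47) ≈ 0.3119.
C₀ = D/Vd = 1287/22 ≈ 58.500 μg/mL.
Before the 6th dose, 5 doses have been given. Superposition: Cmin = C₀·(f + f² + … + f^5).
≈ 58.500 × (0.3119 + 0.0973 + 0.0303 + 0.0095 + 0.0030) ≈ 58.500 × 0.4520 ≈ 26.442 μg/mL.

26.4 μg/mL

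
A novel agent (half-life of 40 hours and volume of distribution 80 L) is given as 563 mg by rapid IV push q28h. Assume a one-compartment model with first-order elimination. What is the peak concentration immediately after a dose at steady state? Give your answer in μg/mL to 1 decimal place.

τ/t½ = 28/40 ≈ 0.7, so fraction remaining f = (1/2)^(28/40) ≈ 0.6156.
Accumulation ratio R = 1/(1 − f) ≈ 1/0.3844 ≈ 2.6015.
Single-dose peak C₀ = D/Vd = 563/80 ≈ 7.037 μg/mL.
Cmax,ss = C₀/(1 − f) ≈ 7.037/0.3844 ≈ 18.306 μg/mL.

18.3 μg/mL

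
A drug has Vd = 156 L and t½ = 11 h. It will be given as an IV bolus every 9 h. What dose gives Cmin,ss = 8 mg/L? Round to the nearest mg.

τ/t½ = 9/11 ≈ 0.81818, so f = (1/2)^(9/11) ≈ 0.567156.
Cmin,ss = (D/Vd)·f/(1−f), so D = Cmin,ss·Vd·(1−f)/f.
D = 8 × 156 × (1−f)/f ≈ 8 × 156 × 0.76318 ≈ 952.45 mg.

952 mg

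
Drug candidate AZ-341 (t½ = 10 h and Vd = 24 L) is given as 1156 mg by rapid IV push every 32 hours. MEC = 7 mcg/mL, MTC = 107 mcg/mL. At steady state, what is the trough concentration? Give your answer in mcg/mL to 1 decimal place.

5.9 mcg/mL

k = ln2/t½ = ln2/10 ≈ 0.069315 h⁻¹; fraction remaining f = e^(−kτ) = e^(−0.069315×32) ≈ 0.1088.
Each bolus raises the concentration by D/Vd = 1156/24 ≈ 48.167 mcg/mL.
Steady-state trough Cmin,ss = C₀·f/(1−f) ≈ 48.167 × 0.1088/0.8912 ≈ 5.880 mcg/mL.
Trough 5.9 mcg/mL vs MEC 7 mcg/mL: subtherapeutic.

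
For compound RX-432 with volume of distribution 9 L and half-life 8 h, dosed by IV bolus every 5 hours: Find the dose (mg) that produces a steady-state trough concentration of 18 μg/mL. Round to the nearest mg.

88 mg

τ/t½ = 5/8 ≈ 0.625, so f = (1/2)^(5/8) ≈ 0.648420.
Cmin,ss = (D/Vd)·f/(1−f), so D = Cmin,ss·Vd·(1−f)/f.
D = 18 × 9 × (1−f)/f ≈ 18 × 9 × 0.54221 ≈ 87.84 mg.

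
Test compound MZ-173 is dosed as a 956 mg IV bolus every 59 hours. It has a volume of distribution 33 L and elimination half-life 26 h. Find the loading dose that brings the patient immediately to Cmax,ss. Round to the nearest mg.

1206 mg

f = (1/2)^(59/26) ≈ 0.207440; accumulation ratio R = 1/(1−f) ≈ 1.26173.
Loading dose to hit Cmax,ss on first dose: D_load = D_maint·R ≈ 956 × 1.26173 ≈ 1206.21 mg.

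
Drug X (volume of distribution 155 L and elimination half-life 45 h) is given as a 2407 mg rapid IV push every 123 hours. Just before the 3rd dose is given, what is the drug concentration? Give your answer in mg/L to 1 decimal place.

2.7 mg/L

f = (1/2)^(τ/t½) = (1/2)^(123/45) ≈ 0.1504.
C₀ = D/Vd = 2407/155 ≈ 15.529 mg/L.
Before the 3rd dose, 2 doses have been given. Superposition: Cmin = C₀·(f + f²).
≈ 15.529 × (0.1504 + 0.0226) ≈ 15.529 × 0.1730 ≈ 2.687 mg/L.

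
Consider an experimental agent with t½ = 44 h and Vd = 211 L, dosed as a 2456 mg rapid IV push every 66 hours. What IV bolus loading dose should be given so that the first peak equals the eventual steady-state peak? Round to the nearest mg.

3799 mg

f = (1/2)^(66/44) ≈ 0.353553; accumulation ratio R = 1/(1−f) ≈ 1.54692.
Loading dose to hit Cmax,ss on first dose: D_load = D_maint·R ≈ 2456 × 1.54692 ≈ 3799.24 mg.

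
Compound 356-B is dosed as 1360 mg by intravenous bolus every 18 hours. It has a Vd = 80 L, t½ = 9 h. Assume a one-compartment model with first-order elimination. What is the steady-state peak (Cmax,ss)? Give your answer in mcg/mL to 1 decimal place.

The dosing interval is 2 half-lives, so f = 2^(−2) = 0.25.
Accumulation ratio R = 1/(1 − f) = 1/0.75 = 4/3.
Single-dose peak C₀ = D/Vd = 1360/80 = 17 mcg/mL.
Steady-state peak Cmax,ss = C₀·R = 17 × 4/3 ≈ 22.667 mcg/mL.

22.7 mcg/mL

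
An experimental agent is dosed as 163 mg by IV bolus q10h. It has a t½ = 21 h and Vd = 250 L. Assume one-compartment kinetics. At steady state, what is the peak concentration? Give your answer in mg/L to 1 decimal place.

2.3 mg/L

τ/t½ = 10/21 ≈ 0.47619, so fraction remaining f = (1/2)^(10/21) ≈ 0.7189.
At steady state, accumulation factor R = 1/(1 − e^(−kτ)) ≈ 3.5575.
Each bolus raises the concentration by D/Vd = 163/250 ≈ 0.652 mg/L.
Steady-state peak Cmax,ss = C₀·R ≈ 0.652 × 3.5575 ≈ 2.319 mg/L.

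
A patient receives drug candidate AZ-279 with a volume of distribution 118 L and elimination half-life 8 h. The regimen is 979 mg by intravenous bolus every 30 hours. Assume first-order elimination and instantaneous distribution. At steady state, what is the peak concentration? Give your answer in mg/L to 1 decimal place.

9.0 mg/L

Over one 30-h interval, 30/8 ≈ 3.75 half-lives elapse, leaving f ≈ 0.0743 of each dose.
Accumulation ratio R = 1/(1 − f) ≈ 1/0.9257 ≈ 1.0803.
Single-dose peak C₀ = D/Vd = 979/118 ≈ 8.297 mg/L.
Steady-state peak Cmax,ss = C₀·R ≈ 8.297 × 1.0803 ≈ 8.963 mg/L.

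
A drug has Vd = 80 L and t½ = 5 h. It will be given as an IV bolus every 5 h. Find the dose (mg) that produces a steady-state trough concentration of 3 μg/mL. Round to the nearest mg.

τ/t½ = 5/5 ≈ 1, so f = (1/2)^(5/5) ≈ 0.500000.
Cmin,ss = (D/Vd)·f/(1−f), so D = Cmin,ss·Vd·(1−f)/f.
D = 3 × 80 × (1−f)/f ≈ 3 × 80 × 1.00000 ≈ 240.00 mg.

240 mg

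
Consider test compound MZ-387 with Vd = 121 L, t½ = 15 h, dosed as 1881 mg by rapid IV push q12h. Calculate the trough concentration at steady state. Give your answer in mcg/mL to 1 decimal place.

21.0 mcg/mL

τ/t½ = 12/15 ≈ 0.8, so fraction remaining f = (1/2)^(12/15) ≈ 0.5743.
Single-dose peak C₀ = D/Vd = 1881/121 ≈ 15.545 mcg/mL.
Steady-state trough Cmin,ss = C₀·f/(1−f) ≈ 15.545 × 0.5743/0.4257 ≈ 20.971 mcg/mL.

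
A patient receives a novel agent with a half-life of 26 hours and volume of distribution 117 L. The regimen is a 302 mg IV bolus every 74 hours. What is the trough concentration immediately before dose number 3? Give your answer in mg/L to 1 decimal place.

0.4 mg/L

f = (1/2)^(τ/t½) = (1/2)^(74/26) ≈ 0.1391.
C₀ = D/Vd = 302/117 ≈ 2.581 mg/L.
Before the 3rd dose, 2 doses have been given. Superposition: Cmin = C₀·(f + f²).
≈ 2.581 × (0.1391 + 0.0193) ≈ 2.581 × 0.1584 ≈ 0.409 mg/L.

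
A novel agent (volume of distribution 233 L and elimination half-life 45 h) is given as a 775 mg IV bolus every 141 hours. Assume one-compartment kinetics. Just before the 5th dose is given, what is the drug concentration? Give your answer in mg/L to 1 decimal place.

0.4 mg/L

f = (1/2)^(τ/t½) = (1/2)^(141/45) ≈ 0.1140.
C₀ = D/Vd = 775/233 ≈ 3.326 mg/L.
Before the 5th dose, 4 doses have been given. Superposition: Cmin = C₀·(f + f² + … + f^4).
≈ 3.326 × (0.1140 + 0.0130 + 0.0015 + 0.0002) ≈ 3.326 × 0.1287 ≈ 0.428 mg/L.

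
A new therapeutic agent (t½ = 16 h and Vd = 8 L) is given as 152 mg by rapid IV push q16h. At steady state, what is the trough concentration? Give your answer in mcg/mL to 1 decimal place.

τ = 16 h = 1 half-life, so f = (1/2)^1 = 0.5.
At steady state, R = 1/(1 − 0.5) = 2/1.
Single-dose peak C₀ = D/Vd = 152/8 = 19 mcg/mL.
Steady-state peak Cmax,ss = C₀·R = 19 × 2/1 ≈ 38.000 mcg/mL.
Steady-state trough Cmin,ss = Cmax,ss·f ≈ 38.000 × 0.5 ≈ 19.000 mcg/mL.

19.0 mcg/mL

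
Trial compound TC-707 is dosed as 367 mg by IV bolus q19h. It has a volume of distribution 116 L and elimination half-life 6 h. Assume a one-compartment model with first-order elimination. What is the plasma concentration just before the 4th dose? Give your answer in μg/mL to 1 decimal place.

f = (1/2)^(τ/t½) = (1/2)^(19/6) ≈ 0.1114.
C₀ = D/Vd = 367/116 ≈ 3.164 μg/mL.
Before the 4th dose, 3 doses have been given. Superposition: Cmin = C₀·(f + f² + … + f^3).
≈ 3.164 × (0.1114 + 0.0124 + 0.0014) ≈ 3.164 × 0.1252 ≈ 0.396 μg/mL.

0.4 μg/mL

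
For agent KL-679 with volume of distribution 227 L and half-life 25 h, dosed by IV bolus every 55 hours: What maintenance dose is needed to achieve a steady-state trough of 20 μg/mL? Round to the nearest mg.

16320 mg

τ/t½ = 55/25 ≈ 2.2, so f = (1/2)^(55/25) ≈ 0.217638.
Cmin,ss = (D/Vd)·f/(1−f), so D = Cmin,ss·Vd·(1−f)/f.
D = 20 × 227 × (1−f)/f ≈ 20 × 227 × 3.59479 ≈ 16320.35 mg.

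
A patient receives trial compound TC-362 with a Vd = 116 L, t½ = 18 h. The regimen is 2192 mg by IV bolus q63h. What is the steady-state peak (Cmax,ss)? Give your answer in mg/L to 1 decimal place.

20.7 mg/L

Over one 63-h interval, 63/18 ≈ 3.5 half-lives elapse, leaving f ≈ 0.0884 of each dose.
At steady state, accumulation factor R = 1/(1 − e^(−kτ)) ≈ 1.0970.
Single-dose peak C₀ = D/Vd = 2192/116 ≈ 18.897 mg/L.
Steady-state peak Cmax,ss = C₀·R ≈ 18.897 × 1.0970 ≈ 20.730 mg/L.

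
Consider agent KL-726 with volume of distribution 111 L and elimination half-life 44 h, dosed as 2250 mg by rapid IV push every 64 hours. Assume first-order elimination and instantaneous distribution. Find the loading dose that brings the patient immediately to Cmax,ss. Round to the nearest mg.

3543 mg

f = (1/2)^(64/44) ≈ 0.364870; accumulation ratio R = 1/(1−f) ≈ 1.57448.
Loading dose to hit Cmax,ss on first dose: D_load = D_maint·R ≈ 2250 × 1.57448 ≈ 3542.58 mg.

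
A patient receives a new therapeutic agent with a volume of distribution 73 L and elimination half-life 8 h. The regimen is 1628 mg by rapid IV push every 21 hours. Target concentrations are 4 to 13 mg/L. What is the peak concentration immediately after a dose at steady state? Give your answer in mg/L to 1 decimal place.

26.6 mg/L

Over one 21-h interval, 21/8 ≈ 2.625 half-lives elapse, leaving f ≈ 0.1621 of each dose.
At steady state, accumulation factor R = 1/(1 − e^(−kτ)) ≈ 1.1935.
Each bolus raises the concentration by D/Vd = 1628/73 ≈ 22.301 mg/L.
Steady-state peak Cmax,ss = C₀·R ≈ 22.301 × 1.1935 ≈ 26.616 mg/L.
Peak 26.6 mg/L vs MTC 13 mg/L: exceeds toxic threshold.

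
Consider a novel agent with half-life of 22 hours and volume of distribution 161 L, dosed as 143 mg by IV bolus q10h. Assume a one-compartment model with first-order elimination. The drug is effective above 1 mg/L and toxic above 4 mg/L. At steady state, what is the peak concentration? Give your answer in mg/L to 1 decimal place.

3.3 mg/L

k = ln2/t½ = ln2/22 ≈ 0.031507 h⁻¹; fraction remaining f = e^(−kτ) = e^(−0.031507×10) ≈ 0.7297.
Accumulation ratio R = 1/(1 − f) ≈ 1/0.2703 ≈ 3.6996.
Each bolus raises the concentration by D/Vd = 143/161 ≈ 0.888 mg/L.
Cmax,ss = C₀/(1 − f) ≈ 0.888/0.2703 ≈ 3.285 mg/L.
Peak 3.3 mg/L vs MTC 4 mg/L: below toxic threshold.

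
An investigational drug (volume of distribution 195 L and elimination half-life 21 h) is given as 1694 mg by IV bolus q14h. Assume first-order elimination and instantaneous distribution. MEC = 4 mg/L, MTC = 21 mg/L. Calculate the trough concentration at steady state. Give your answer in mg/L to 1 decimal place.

14.8 mg/L

τ/t½ = 14/21 ≈ 0.66667, so fraction remaining f = (1/2)^(14/21) ≈ 0.6300.
At steady state, accumulation factor R = 1/(1 − e^(−kτ)) ≈ 2.7027.
Single-dose peak C₀ = D/Vd = 1694/195 ≈ 8.687 mg/L.
Steady-state peak Cmax,ss = C₀·R ≈ 8.687 × 2.7027 ≈ 23.478 mg/L.
Steady-state trough Cmin,ss = Cmax,ss·f ≈ 23.478 × 0.6300 ≈ 14.791 mg/L.
Trough 14.8 mg/L vs MEC 4 mg/L: adequate.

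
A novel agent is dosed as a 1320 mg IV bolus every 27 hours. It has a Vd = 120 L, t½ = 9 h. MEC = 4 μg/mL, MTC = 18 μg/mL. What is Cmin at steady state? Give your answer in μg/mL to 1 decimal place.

1.6 μg/mL

τ = 27 h = 3 half-lives, so f = (1/2)^3 = 0.125.
Accumulation ratio R = 1/(1 − f) = 1/0.875 = 8/7.
Single-dose peak C₀ = D/Vd = 1320/120 = 11 μg/mL.
Steady-state peak Cmax,ss = C₀·R = 11 × 8/7 ≈ 12.571 μg/mL.
Steady-state trough Cmin,ss = Cmax,ss·f ≈ 12.571 × 0.125 ≈ 1.571 μg/mL.
Trough 1.6 μg/mL vs MEC 4 μg/mL: subtherapeutic.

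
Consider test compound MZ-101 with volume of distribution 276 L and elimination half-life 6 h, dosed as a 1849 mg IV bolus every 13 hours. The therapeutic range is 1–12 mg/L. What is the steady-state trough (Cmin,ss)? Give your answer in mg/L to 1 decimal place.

1.9 mg/L

τ/t½ = 13/6 ≈ 2.1667, so fraction remaining f = (1/2)^(13/6) ≈ 0.2227.
Each bolus raises the concentration by D/Vd = 1849/276 ≈ 6.699 mg/L.
Steady-state trough Cmin,ss = C₀·f/(1−f) ≈ 6.699 × 0.2227/0.7773 ≈ 1.919 mg/L.
Trough 1.9 mg/L vs MEC 1 mg/L: adequate.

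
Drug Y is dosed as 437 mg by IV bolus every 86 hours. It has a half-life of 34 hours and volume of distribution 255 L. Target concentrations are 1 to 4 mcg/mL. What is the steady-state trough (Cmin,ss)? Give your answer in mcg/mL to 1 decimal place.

0.4 mcg/mL

τ/t½ = 86/34 ≈ 2.5294, so fraction remaining f = (1/2)^(86/34) ≈ 0.1732.
Accumulation ratio R = 1/(1 − f) ≈ 1/0.8268 ≈ 1.2095.
Single-dose peak C₀ = D/Vd = 437/255 ≈ 1.714 mcg/mL.
Cmax,ss = C₀/(1 − f) ≈ 1.714/0.8268 ≈ 2.073 mcg/mL.
One interval later, Cmin,ss = Cmax,ss·e^(−kτ) ≈ 2.073 × 0.1732 ≈ 0.359 mcg/mL.
Trough 0.4 mcg/mL vs MEC 1 mcg/mL: subtherapeutic.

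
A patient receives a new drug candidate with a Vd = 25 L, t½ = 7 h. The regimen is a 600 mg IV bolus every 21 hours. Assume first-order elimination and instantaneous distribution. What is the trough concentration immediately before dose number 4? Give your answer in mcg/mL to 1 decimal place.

f = (1/2)^(τ/t½) = (1/2)^(21/7) ≈ 0.1250.
C₀ = D/Vd = 600/25 ≈ 24.000 mcg/mL.
Before the 4th dose, 3 doses have been given. Superposition: Cmin = C₀·(f + f² + … + f^3).
≈ 24.000 × (0.1250 + 0.0156 + 0.0020) ≈ 24.000 × 0.1426 ≈ 3.422 mcg/mL.

3.4 mcg/mL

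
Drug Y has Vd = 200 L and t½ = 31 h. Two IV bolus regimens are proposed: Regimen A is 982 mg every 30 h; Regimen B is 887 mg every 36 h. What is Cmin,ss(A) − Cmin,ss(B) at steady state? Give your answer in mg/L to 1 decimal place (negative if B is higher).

1.6 mg/L

Regimen A: f = (1/2)^(30/31) ≈ 0.5113; Cmin,ss = (982/200)·f/(1−f) ≈ 5.137 mg/L.
Regimen B: f = (1/2)^(36/31) ≈ 0.4471; Cmin,ss = (887/200)·f/(1−f) ≈ 3.586 mg/L.
Difference ≈ 5.137 − 3.586 ≈ 1.551 mg/L.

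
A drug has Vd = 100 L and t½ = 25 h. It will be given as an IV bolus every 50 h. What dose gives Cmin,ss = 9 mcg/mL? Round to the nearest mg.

2700 mg

τ/t½ = 50/25 ≈ 2, so f = (1/2)^(50/25) ≈ 0.250000.
Cmin,ss = (D/Vd)·f/(1−f), so D = Cmin,ss·Vd·(1−f)/f.
D = 9 × 100 × (1−f)/f ≈ 9 × 100 × 3.00000 ≈ 2700.00 mg.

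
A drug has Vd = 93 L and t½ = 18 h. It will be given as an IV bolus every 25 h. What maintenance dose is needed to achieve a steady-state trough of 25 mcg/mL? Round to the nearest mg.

τ/t½ = 25/18 ≈ 1.3889, so f = (1/2)^(25/18) ≈ 0.381859.
Cmin,ss = (D/Vd)·f/(1−f), so D = Cmin,ss·Vd·(1−f)/f.
D = 25 × 93 × (1−f)/f ≈ 25 × 93 × 1.61877 ≈ 3763.64 mg.

3764 mg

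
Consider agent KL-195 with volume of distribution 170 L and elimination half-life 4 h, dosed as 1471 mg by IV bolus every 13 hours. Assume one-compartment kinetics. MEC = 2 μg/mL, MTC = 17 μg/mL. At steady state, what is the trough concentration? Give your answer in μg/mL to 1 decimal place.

τ/t½ = 13/4 ≈ 3.25, so fraction remaining f = (1/2)^(13/4) ≈ 0.1051.
At steady state, accumulation factor R = 1/(1 − e^(−kτ)) ≈ 1.1174.
Each bolus raises the concentration by D/Vd = 1471/170 ≈ 8.653 μg/mL.
Steady-state peak Cmax,ss = C₀·R ≈ 8.653 × 1.1174 ≈ 9.669 μg/mL.
One interval later, Cmin,ss = Cmax,ss·e^(−kτ) ≈ 9.669 × 0.1051 ≈ 1.016 μg/mL.
Trough 1.0 μg/mL vs MEC 2 μg/mL: subtherapeutic.

1.0 μg/mL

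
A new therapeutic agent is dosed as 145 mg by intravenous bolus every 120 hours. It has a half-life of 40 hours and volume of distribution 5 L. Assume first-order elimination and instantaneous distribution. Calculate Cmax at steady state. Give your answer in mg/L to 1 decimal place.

τ = 120 h = 3 half-lives, so f = (1/2)^3 = 0.125.
At steady state, R = 1/(1 − 0.125) = 8/7.
Single-dose peak C₀ = D/Vd = 145/5 = 29 mg/L.
Steady-state peak Cmax,ss = C₀·R = 29 × 8/7 ≈ 33.143 mg/L.

33.1 mg/L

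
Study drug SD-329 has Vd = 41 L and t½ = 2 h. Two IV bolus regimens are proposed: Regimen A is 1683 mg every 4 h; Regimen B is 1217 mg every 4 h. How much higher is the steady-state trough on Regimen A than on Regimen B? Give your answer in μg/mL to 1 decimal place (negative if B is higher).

3.8 μg/mL

Regimen A: f = (1/2)^(4/2) ≈ 0.2500; Cmin,ss = (1683/41)·f/(1−f) ≈ 13.683 μg/mL.
Regimen B: f = (1/2)^(4/2) ≈ 0.2500; Cmin,ss = (1217/41)·f/(1−f) ≈ 9.894 μg/mL.
Difference ≈ 13.683 − 9.894 ≈ 3.789 μg/mL.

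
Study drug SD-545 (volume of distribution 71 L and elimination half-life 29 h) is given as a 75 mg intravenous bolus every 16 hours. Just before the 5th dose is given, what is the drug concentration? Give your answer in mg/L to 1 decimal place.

f = (1/2)^(τ/t½) = (1/2)^(16/29) ≈ 0.6822.
C₀ = D/Vd = 75/71 ≈ 1.056 mg/L.
Before the 5th dose, 4 doses have been given. Superposition: Cmin = C₀·(f + f² + … + f^4).
≈ 1.056 × (0.6822 + 0.4654 + 0.3175 + 0.2166) ≈ 1.056 × 1.6817 ≈ 1.776 mg/L.

1.8 mg/L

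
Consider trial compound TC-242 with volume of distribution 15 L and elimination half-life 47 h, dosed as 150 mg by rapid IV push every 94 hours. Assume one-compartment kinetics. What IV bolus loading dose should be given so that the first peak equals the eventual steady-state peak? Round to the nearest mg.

f = (1/2)^(94/47) ≈ 0.250000; accumulation ratio R = 1/(1−f) ≈ 1.33333.
Loading dose to hit Cmax,ss on first dose: D_load = D_maint·R ≈ 150 × 1.33333 ≈ 200.00 mg.

200 mg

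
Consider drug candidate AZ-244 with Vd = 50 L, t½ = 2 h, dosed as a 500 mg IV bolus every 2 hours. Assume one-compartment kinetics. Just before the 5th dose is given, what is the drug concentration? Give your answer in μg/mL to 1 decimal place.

9.4 μg/mL

f = (1/2)^(τ/t½) = (1/2)^(2/2) ≈ 0.5000.
C₀ = D/Vd = 500/50 ≈ 10.000 μg/mL.
Before the 5th dose, 4 doses have been given. Superposition: Cmin = C₀·(f + f² + … + f^4).
≈ 10.000 × (0.5000 + 0.2500 + 0.1250 + 0.0625) ≈ 10.000 × 0.9375 ≈ 9.375 μg/mL.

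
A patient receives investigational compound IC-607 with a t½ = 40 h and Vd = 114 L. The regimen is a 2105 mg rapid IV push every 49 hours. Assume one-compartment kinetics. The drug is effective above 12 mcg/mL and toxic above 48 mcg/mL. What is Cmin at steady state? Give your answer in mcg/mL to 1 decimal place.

k = ln2/t½ = ln2/40 ≈ 0.017329 h⁻¹; fraction remaining f = e^(−kτ) = e^(−0.017329×49) ≈ 0.4278.
Accumulation ratio R = 1/(1 − f) ≈ 1/0.5722 ≈ 1.7476.
Each bolus raises the concentration by D/Vd = 2105/114 ≈ 18.465 mcg/mL.
Steady-state peak Cmax,ss = C₀·R ≈ 18.465 × 1.7476 ≈ 32.269 mcg/mL.
Steady-state trough Cmin,ss = Cmax,ss·f ≈ 32.269 × 0.4278 ≈ 13.805 mcg/mL.
Trough 13.8 mcg/mL vs MEC 12 mcg/mL: adequate.

13.8 mcg/mL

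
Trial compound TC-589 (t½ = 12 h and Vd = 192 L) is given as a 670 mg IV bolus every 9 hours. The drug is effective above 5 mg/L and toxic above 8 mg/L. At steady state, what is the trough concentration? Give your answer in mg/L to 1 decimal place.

k = ln2/t½ = ln2/12 ≈ 0.057762 h⁻¹; fraction remaining f = e^(−kτ) = e^(−0.057762×9) ≈ 0.5946.
At steady state, accumulation factor R = 1/(1 − e^(−kτ)) ≈ 2.4667.
Each bolus raises the concentration by D/Vd = 670/192 ≈ 3.490 mg/L.
Steady-state peak Cmax,ss = C₀·R ≈ 3.490 × 2.4667 ≈ 8.609 mg/L.
One interval later, Cmin,ss = Cmax,ss·e^(−kτ) ≈ 8.609 × 0.5946 ≈ 5.119 mg/L.
Trough 5.1 mg/L vs MEC 5 mg/L: adequate.

5.1 mg/L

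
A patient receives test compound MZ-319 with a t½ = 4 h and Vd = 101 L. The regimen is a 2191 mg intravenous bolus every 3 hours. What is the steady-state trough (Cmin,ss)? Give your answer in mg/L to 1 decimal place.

τ/t½ = 3/4 ≈ 0.75, so fraction remaining f = (1/2)^(3/4) ≈ 0.5946.
Single-dose peak C₀ = D/Vd = 2191/101 ≈ 21.693 mg/L.
Steady-state trough Cmin,ss = C₀·f/(1−f) ≈ 21.693 × 0.5946/0.4054 ≈ 31.817 mg/L.

31.8 mg/L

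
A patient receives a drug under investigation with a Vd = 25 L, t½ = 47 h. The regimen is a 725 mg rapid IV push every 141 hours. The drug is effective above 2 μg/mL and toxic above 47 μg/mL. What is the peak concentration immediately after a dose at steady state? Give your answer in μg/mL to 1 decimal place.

The dosing interval is 3 half-lives, so f = 2^(−3) = 0.125.
Accumulation ratio R = 1/(1 − f) = 1/0.875 = 8/7.
Single-dose peak C₀ = D/Vd = 725/25 = 29 μg/mL.
Steady-state peak Cmax,ss = C₀·R = 29 × 8/7 ≈ 33.143 μg/mL.
Peak 33.1 μg/mL vs MTC 47 μg/mL: below toxic threshold.

33.1 μg/mL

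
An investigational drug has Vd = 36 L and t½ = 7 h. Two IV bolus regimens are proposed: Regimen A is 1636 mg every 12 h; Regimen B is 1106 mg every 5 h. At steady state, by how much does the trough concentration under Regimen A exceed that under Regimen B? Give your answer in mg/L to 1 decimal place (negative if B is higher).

Regimen A: f = (1/2)^(12/7) ≈ 0.3048; Cmin,ss = (1636/36)·f/(1−f) ≈ 19.924 mg/L.
Regimen B: f = (1/2)^(5/7) ≈ 0.6095; Cmin,ss = (1106/36)·f/(1−f) ≈ 47.952 mg/L.
Difference ≈ 19.924 − 47.952 ≈ -28.028 mg/L.

-28.0 mg/L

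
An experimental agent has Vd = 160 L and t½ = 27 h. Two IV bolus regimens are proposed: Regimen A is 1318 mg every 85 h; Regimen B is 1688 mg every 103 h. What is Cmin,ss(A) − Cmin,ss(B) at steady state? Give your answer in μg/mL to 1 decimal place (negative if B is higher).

Regimen A: f = (1/2)^(85/27) ≈ 0.1128; Cmin,ss = (1318/160)·f/(1−f) ≈ 1.047 μg/mL.
Regimen B: f = (1/2)^(103/27) ≈ 0.0711; Cmin,ss = (1688/160)·f/(1−f) ≈ 0.808 μg/mL.
Difference ≈ 1.047 − 0.808 ≈ 0.239 μg/mL.

0.2 μg/mL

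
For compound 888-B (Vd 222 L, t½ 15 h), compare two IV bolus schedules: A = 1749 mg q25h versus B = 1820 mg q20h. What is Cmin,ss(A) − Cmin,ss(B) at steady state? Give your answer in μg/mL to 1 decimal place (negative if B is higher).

Regimen A: f = (1/2)^(25/15) ≈ 0.3150; Cmin,ss = (1749/222)·f/(1−f) ≈ 3.623 μg/mL.
Regimen B: f = (1/2)^(20/15) ≈ 0.3969; Cmin,ss = (1820/222)·f/(1−f) ≈ 5.395 μg/mL.
Difference ≈ 3.623 − 5.395 ≈ -1.772 μg/mL.

-1.8 μg/mL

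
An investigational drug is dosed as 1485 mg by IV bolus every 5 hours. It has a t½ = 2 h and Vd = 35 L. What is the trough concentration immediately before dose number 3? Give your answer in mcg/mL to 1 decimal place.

f = (1/2)^(τ/t½) = (1/2)^(5/2) ≈ 0.1768.
C₀ = D/Vd = 1485/35 ≈ 42.429 mcg/mL.
Before the 3rd dose, 2 doses have been given. Superposition: Cmin = C₀·(f + f²).
≈ 42.429 × (0.1768 + 0.0313) ≈ 42.429 × 0.2081 ≈ 8.829 mcg/mL.

8.8 mcg/mL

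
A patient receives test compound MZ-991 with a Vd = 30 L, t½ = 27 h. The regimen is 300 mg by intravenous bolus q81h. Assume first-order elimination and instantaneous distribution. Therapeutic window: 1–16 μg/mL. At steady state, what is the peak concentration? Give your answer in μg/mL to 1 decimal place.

11.4 μg/mL

The dosing interval is 3 half-lives, so f = 2^(−3) = 0.125.
Accumulation ratio R = 1/(1 − f) = 1/0.875 = 8/7.
Single-dose peak C₀ = D/Vd = 300/30 = 10 μg/mL.
Steady-state peak Cmax,ss = C₀·R = 10 × 8/7 ≈ 11.429 μg/mL.
Peak 11.4 μg/mL vs MTC 16 μg/mL: below toxic threshold.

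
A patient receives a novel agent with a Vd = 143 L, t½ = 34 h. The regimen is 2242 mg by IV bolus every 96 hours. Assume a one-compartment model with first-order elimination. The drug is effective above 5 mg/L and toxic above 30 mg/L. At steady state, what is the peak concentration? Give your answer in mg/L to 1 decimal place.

k = ln2/t½ = ln2/34 ≈ 0.020387 h⁻¹; fraction remaining f = e^(−kτ) = e^(−0.020387×96) ≈ 0.1413.
Accumulation ratio R = 1/(1 − f) ≈ 1/0.8587 ≈ 1.1646.
Single-dose peak C₀ = D/Vd = 2242/143 ≈ 15.678 mg/L.
Steady-state peak Cmax,ss = C₀·R ≈ 15.678 × 1.1646 ≈ 18.259 mg/L.
Peak 18.3 mg/L vs MTC 30 mg/L: below toxic threshold.

18.3 mg/L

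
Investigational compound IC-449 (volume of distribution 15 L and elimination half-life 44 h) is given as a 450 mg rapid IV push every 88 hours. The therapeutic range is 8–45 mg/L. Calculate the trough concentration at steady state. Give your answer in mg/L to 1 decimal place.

τ = 88 h = 2 half-lives, so f = (1/2)^2 = 0.25.
Accumulation ratio R = 1/(1 − f) = 1/0.75 = 4/3.
Single-dose peak C₀ = D/Vd = 450/15 = 30 mg/L.
Steady-state peak Cmax,ss = C₀·R = 30 × 4/3 ≈ 40.000 mg/L.
Steady-state trough Cmin,ss = Cmax,ss·f ≈ 40.000 × 0.25 ≈ 10.000 mg/L.
Trough 10.0 mg/L vs MEC 8 mg/L: adequate.

10.0 mg/L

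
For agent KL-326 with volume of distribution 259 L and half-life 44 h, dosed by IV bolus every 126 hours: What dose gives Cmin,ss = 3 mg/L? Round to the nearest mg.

τ/t½ = 126/44 ≈ 2.8636, so f = (1/2)^(126/44) ≈ 0.137391.
Cmin,ss = (D/Vd)·f/(1−f), so D = Cmin,ss·Vd·(1−f)/f.
D = 3 × 259 × (1−f)/f ≈ 3 × 259 × 6.27850 ≈ 4878.39 mg.

4878 mg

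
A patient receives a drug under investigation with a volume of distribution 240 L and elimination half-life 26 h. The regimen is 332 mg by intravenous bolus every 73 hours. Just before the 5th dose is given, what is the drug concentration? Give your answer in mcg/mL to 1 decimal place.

0.2 mcg/mL

f = (1/2)^(τ/t½) = (1/2)^(73/26) ≈ 0.1428.
C₀ = D/Vd = 332/240 ≈ 1.383 mcg/mL.
Before the 5th dose, 4 doses have been given. Superposition: Cmin = C₀·(f + f² + … + f^4).
≈ 1.383 × (0.1428 + 0.0204 + 0.0029 + 0.0004) ≈ 1.383 × 0.1665 ≈ 0.230 mcg/mL.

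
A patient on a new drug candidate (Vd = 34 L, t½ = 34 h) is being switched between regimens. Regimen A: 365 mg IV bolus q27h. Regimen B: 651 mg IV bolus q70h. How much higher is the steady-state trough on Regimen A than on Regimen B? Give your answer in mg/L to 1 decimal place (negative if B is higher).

8.6 mg/L

Regimen A: f = (1/2)^(27/34) ≈ 0.5767; Cmin,ss = (365/34)·f/(1−f) ≈ 14.626 mg/L.
Regimen B: f = (1/2)^(70/34) ≈ 0.2400; Cmin,ss = (651/34)·f/(1−f) ≈ 6.046 mg/L.
Difference ≈ 14.626 − 6.046 ≈ 8.580 mg/L.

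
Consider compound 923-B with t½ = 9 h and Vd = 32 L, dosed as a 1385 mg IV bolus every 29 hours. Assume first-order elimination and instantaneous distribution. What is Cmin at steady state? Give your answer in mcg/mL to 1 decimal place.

τ/t½ = 29/9 ≈ 3.2222, so fraction remaining f = (1/2)^(29/9) ≈ 0.1072.
Each bolus raises the concentration by D/Vd = 1385/32 ≈ 43.281 mcg/mL.
Steady-state trough Cmin,ss = C₀·f/(1−f) ≈ 43.281 × 0.1072/0.8928 ≈ 5.197 mcg/mL.

5.2 mcg/mL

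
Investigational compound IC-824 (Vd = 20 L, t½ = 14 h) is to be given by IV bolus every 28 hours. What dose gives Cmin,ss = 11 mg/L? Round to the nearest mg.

660 mg

τ/t½ = 28/14 ≈ 2, so f = (1/2)^(28/14) ≈ 0.250000.
Cmin,ss = (D/Vd)·f/(1−f), so D = Cmin,ss·Vd·(1−f)/f.
D = 11 × 20 × (1−f)/f ≈ 11 × 20 × 3.00000 ≈ 660.00 mg.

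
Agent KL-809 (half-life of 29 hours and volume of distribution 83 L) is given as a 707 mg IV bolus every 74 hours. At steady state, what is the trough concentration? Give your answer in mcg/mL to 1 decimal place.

τ/t½ = 74/29 ≈ 2.5517, so fraction remaining f = (1/2)^(74/29) ≈ 0.1706.
Single-dose peak C₀ = D/Vd = 707/83 ≈ 8.518 mcg/mL.
Steady-state trough Cmin,ss = C₀·f/(1−f) ≈ 8.518 × 0.1706/0.8294 ≈ 1.752 mcg/mL.

1.8 mcg/mL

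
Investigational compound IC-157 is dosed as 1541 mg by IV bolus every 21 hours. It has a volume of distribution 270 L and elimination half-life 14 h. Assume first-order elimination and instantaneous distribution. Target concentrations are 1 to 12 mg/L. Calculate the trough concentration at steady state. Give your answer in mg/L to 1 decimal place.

τ/t½ = 21/14 ≈ 1.5, so fraction remaining f = (1/2)^(21/14) ≈ 0.3536.
Accumulation ratio R = 1/(1 − f) ≈ 1/0.6464 ≈ 1.5470.
Each bolus raises the concentration by D/Vd = 1541/270 ≈ 5.707 mg/L.
Steady-state peak Cmax,ss = C₀·R ≈ 5.707 × 1.5470 ≈ 8.829 mg/L.
One interval later, Cmin,ss = Cmax,ss·e^(−kτ) ≈ 8.829 × 0.3536 ≈ 3.122 mg/L.
Trough 3.1 mg/L vs MEC 1 mg/L: adequate.

3.1 mg/L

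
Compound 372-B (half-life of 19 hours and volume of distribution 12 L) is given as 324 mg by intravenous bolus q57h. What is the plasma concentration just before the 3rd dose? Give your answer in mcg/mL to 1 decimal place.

3.8 mcg/mL

f = (1/2)^(τ/t½) = (1/2)^(57/19) ≈ 0.1250.
C₀ = D/Vd = 324/12 ≈ 27.000 mcg/mL.
Before the 3rd dose, 2 doses have been given. Superposition: Cmin = C₀·(f + f²).
≈ 27.000 × (0.1250 + 0.0156) ≈ 27.000 × 0.1406 ≈ 3.796 mcg/mL.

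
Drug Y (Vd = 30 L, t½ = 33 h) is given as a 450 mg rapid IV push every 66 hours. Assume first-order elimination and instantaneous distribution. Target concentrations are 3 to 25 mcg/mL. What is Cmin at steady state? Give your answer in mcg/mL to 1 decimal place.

5.0 mcg/mL

The dosing interval is 2 half-lives, so f = 2^(−2) = 0.25.
Accumulation ratio R = 1/(1 − f) = 1/0.75 = 4/3.
Single-dose peak C₀ = D/Vd = 450/30 = 15 mcg/mL.
Steady-state peak Cmax,ss = C₀·R = 15 × 4/3 ≈ 20.000 mcg/mL.
Steady-state trough Cmin,ss = Cmax,ss·f ≈ 20.000 × 0.25 ≈ 5.000 mcg/mL.
Trough 5.0 mcg/mL vs MEC 3 mcg/mL: adequate.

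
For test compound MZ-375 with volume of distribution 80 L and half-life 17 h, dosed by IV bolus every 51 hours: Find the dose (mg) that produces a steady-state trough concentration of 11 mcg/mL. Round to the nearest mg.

6160 mg

τ/t½ = 51/17 ≈ 3, so f = (1/2)^(51/17) ≈ 0.125000.
Cmin,ss = (D/Vd)·f/(1−f), so D = Cmin,ss·Vd·(1−f)/f.
D = 11 × 80 × (1−f)/f ≈ 11 × 80 × 7.00000 ≈ 6160.00 mg.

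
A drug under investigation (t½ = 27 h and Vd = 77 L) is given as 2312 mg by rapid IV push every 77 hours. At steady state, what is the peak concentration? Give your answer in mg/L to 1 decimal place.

34.9 mg/L

τ/t½ = 77/27 ≈ 2.8519, so fraction remaining f = (1/2)^(77/27) ≈ 0.1385.
At steady state, accumulation factor R = 1/(1 − e^(−kτ)) ≈ 1.1608.
Each bolus raises the concentration by D/Vd = 2312/77 ≈ 30.026 mg/L.
Steady-state peak Cmax,ss = C₀·R ≈ 30.026 × 1.1608 ≈ 34.854 mg/L.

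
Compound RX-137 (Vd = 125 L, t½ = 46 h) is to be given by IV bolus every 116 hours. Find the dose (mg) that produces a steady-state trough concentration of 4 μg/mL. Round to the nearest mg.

2371 mg

τ/t½ = 116/46 ≈ 2.5217, so f = (1/2)^(116/46) ≈ 0.174133.
Cmin,ss = (D/Vd)·f/(1−f), so D = Cmin,ss·Vd·(1−f)/f.
D = 4 × 125 × (1−f)/f ≈ 4 × 125 × 4.74274 ≈ 2371.37 mg.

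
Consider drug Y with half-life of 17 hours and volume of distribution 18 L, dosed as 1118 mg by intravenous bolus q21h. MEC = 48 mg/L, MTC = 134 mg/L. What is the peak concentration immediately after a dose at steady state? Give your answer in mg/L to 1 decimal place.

108.0 mg/L

τ/t½ = 21/17 ≈ 1.2353, so fraction remaining f = (1/2)^(21/17) ≈ 0.4248.
Accumulation ratio R = 1/(1 − f) ≈ 1/0.5752 ≈ 1.7385.
Each bolus raises the concentration by D/Vd = 1118/18 ≈ 62.111 mg/L.
Steady-state peak Cmax,ss = C₀·R ≈ 62.111 × 1.7385 ≈ 107.980 mg/L.
Peak 108.0 mg/L vs MTC 134 mg/L: below toxic threshold.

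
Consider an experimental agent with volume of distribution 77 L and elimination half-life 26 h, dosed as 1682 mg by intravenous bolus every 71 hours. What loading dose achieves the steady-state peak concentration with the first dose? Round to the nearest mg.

1980 mg

f = (1/2)^(71/26) ≈ 0.150646; accumulation ratio R = 1/(1−f) ≈ 1.17737.
Loading dose to hit Cmax,ss on first dose: D_load = D_maint·R ≈ 1682 × 1.17737 ≈ 1980.34 mg.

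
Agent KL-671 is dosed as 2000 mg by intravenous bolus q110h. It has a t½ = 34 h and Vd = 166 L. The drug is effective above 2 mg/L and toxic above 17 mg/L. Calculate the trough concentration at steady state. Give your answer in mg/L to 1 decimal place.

1.4 mg/L

k = ln2/t½ = ln2/34 ≈ 0.020387 h⁻¹; fraction remaining f = e^(−kτ) = e^(−0.020387×110) ≈ 0.1062.
Each bolus raises the concentration by D/Vd = 2000/166 ≈ 12.048 mg/L.
Steady-state trough Cmin,ss = C₀·f/(1−f) ≈ 12.048 × 0.1062/0.8938 ≈ 1.432 mg/L.
Trough 1.4 mg/L vs MEC 2 mg/L: subtherapeutic.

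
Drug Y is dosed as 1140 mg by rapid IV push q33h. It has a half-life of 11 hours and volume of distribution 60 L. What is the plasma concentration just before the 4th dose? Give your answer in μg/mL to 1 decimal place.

2.7 μg/mL

f = (1/2)^(τ/t½) = (1/2)^(33/11) ≈ 0.1250.
C₀ = D/Vd = 1140/60 ≈ 19.000 μg/mL.
Before the 4th dose, 3 doses have been given. Superposition: Cmin = C₀·(f + f² + … + f^3).
≈ 19.000 × (0.1250 + 0.0156 + 0.0020) ≈ 19.000 × 0.1426 ≈ 2.709 μg/mL.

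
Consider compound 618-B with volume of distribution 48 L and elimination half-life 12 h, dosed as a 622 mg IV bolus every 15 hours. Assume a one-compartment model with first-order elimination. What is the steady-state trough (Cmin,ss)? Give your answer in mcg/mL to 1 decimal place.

τ/t½ = 15/12 ≈ 1.25, so fraction remaining f = (1/2)^(15/12) ≈ 0.4204.
Each bolus raises the concentration by D/Vd = 622/48 ≈ 12.958 mcg/mL.
Steady-state trough Cmin,ss = C₀·f/(1−f) ≈ 12.958 × 0.4204/0.5796 ≈ 9.399 mcg/mL.

9.4 mcg/mL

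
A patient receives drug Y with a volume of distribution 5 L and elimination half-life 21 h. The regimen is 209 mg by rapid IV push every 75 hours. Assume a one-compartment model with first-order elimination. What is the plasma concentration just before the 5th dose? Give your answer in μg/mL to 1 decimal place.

3.8 μg/mL

f = (1/2)^(τ/t½) = (1/2)^(75/21) ≈ 0.0841.
C₀ = D/Vd = 209/5 ≈ 41.800 μg/mL.
Before the 5th dose, 4 doses have been given. Superposition: Cmin = C₀·(f + f² + … + f^4).
≈ 41.800 × (0.0841 + 0.0071 + 0.0006 + 0.0001) ≈ 41.800 × 0.0919 ≈ 3.841 μg/mL.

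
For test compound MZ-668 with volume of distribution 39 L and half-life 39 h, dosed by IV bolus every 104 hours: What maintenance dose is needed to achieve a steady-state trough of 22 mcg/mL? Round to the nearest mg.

4590 mg

τ/t½ = 104/39 ≈ 2.6667, so f = (1/2)^(104/39) ≈ 0.157490.
Cmin,ss = (D/Vd)·f/(1−f), so D = Cmin,ss·Vd·(1−f)/f.
D = 22 × 39 × (1−f)/f ≈ 22 × 39 × 5.34961 ≈ 4589.97 mg.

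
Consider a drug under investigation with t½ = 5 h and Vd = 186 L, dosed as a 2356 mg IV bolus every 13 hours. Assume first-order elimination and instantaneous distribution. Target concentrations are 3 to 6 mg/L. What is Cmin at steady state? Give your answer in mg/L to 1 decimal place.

2.5 mg/L

k = ln2/t½ = ln2/5 ≈ 0.138629 h⁻¹; fraction remaining f = e^(−kτ) = e^(−0.138629×13) ≈ 0.1649.
Single-dose peak C₀ = D/Vd = 2356/186 ≈ 12.667 mg/L.
Steady-state trough Cmin,ss = C₀·f/(1−f) ≈ 12.667 × 0.1649/0.8351 ≈ 2.501 mg/L.
Trough 2.5 mg/L vs MEC 3 mg/L: subtherapeutic.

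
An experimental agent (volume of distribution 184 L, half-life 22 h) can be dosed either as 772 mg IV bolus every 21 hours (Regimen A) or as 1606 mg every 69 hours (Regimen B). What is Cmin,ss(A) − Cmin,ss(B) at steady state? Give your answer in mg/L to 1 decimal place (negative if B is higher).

Regimen A: f = (1/2)^(21/22) ≈ 0.5160; Cmin,ss = (772/184)·f/(1−f) ≈ 4.473 mg/L.
Regimen B: f = (1/2)^(69/22) ≈ 0.1137; Cmin,ss = (1606/184)·f/(1−f) ≈ 1.120 mg/L.
Difference ≈ 4.473 − 1.120 ≈ 3.353 mg/L.

3.4 mg/L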